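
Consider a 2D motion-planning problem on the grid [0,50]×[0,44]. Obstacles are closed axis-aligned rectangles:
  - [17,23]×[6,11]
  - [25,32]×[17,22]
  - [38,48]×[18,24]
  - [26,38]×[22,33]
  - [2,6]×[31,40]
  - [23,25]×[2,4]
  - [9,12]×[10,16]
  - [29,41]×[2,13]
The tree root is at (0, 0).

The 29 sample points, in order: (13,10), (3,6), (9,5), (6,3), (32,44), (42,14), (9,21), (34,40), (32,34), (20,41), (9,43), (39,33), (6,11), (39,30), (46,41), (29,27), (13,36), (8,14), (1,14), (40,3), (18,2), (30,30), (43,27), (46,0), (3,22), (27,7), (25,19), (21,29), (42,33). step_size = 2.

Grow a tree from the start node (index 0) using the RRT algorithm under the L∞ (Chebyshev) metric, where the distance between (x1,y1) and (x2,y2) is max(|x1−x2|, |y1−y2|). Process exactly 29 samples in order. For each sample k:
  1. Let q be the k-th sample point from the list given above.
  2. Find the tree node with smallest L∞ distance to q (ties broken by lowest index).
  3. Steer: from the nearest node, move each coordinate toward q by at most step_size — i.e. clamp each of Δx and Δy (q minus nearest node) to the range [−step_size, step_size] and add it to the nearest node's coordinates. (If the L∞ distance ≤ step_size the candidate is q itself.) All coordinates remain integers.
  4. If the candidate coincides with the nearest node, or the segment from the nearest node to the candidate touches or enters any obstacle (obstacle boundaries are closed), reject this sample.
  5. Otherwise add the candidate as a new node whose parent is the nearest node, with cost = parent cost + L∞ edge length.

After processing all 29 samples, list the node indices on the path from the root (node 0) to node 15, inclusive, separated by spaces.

Path: 0 1 2 3 5 6 7 8 14 15

1. q=(13,10) nearest=0 d=13 new=(2,2) → add node 1 parent=0 cost=2
2. q=(3,6) nearest=1 d=4 new=(3,4) → add node 2 parent=1 cost=4
3. q=(9,5) nearest=2 d=6 new=(5,5) → add node 3 parent=2 cost=6
4. q=(6,3) nearest=3 d=2 new=(6,3) → add node 4 parent=3 cost=8
5. q=(32,44) nearest=3 d=39 new=(7,7) → add node 5 parent=3 cost=8
6. q=(42,14) nearest=5 d=35 new=(9,9) → add node 6 parent=5 cost=10
7. q=(9,21) nearest=6 d=12 new=(9,11) → blocked by [9,12]×[10,16], reject
8. q=(34,40) nearest=6 d=31 new=(11,11) → blocked by [9,12]×[10,16], reject
9. q=(32,34) nearest=6 d=25 new=(11,11) → blocked by [9,12]×[10,16], reject
10. q=(20,41) nearest=6 d=32 new=(11,11) → blocked by [9,12]×[10,16], reject
11. q=(9,43) nearest=6 d=34 new=(9,11) → blocked by [9,12]×[10,16], reject
12. q=(39,33) nearest=6 d=30 new=(11,11) → blocked by [9,12]×[10,16], reject
13. q=(6,11) nearest=6 d=3 new=(7,11) → add node 7 parent=6 cost=12
14. q=(39,30) nearest=6 d=30 new=(11,11) → blocked by [9,12]×[10,16], reject
15. q=(46,41) nearest=6 d=37 new=(11,11) → blocked by [9,12]×[10,16], reject
16. q=(29,27) nearest=6 d=20 new=(11,11) → blocked by [9,12]×[10,16], reject
17. q=(13,36) nearest=7 d=25 new=(9,13) → blocked by [9,12]×[10,16], reject
18. q=(8,14) nearest=7 d=3 new=(8,13) → add node 8 parent=7 cost=14
19. q=(1,14) nearest=7 d=6 new=(5,13) → add node 9 parent=7 cost=14
20. q=(40,3) nearest=6 d=31 new=(11,7) → add node 10 parent=6 cost=12
21. q=(18,2) nearest=10 d=7 new=(13,5) → add node 11 parent=10 cost=14
22. q=(30,30) nearest=6 d=21 new=(11,11) → blocked by [9,12]×[10,16], reject
23. q=(43,27) nearest=11 d=30 new=(15,7) → add node 12 parent=11 cost=16
24. q=(46,0) nearest=12 d=31 new=(17,5) → add node 13 parent=12 cost=18
25. q=(3,22) nearest=8 d=9 new=(6,15) → add node 14 parent=8 cost=16
26. q=(27,7) nearest=13 d=10 new=(19,7) → blocked by [17,23]×[6,11], reject
27. q=(25,19) nearest=12 d=12 new=(17,9) → blocked by [17,23]×[6,11], reject
28. q=(21,29) nearest=14 d=15 new=(8,17) → add node 15 parent=14 cost=18
29. q=(42,33) nearest=12 d=27 new=(17,9) → blocked by [17,23]×[6,11], reject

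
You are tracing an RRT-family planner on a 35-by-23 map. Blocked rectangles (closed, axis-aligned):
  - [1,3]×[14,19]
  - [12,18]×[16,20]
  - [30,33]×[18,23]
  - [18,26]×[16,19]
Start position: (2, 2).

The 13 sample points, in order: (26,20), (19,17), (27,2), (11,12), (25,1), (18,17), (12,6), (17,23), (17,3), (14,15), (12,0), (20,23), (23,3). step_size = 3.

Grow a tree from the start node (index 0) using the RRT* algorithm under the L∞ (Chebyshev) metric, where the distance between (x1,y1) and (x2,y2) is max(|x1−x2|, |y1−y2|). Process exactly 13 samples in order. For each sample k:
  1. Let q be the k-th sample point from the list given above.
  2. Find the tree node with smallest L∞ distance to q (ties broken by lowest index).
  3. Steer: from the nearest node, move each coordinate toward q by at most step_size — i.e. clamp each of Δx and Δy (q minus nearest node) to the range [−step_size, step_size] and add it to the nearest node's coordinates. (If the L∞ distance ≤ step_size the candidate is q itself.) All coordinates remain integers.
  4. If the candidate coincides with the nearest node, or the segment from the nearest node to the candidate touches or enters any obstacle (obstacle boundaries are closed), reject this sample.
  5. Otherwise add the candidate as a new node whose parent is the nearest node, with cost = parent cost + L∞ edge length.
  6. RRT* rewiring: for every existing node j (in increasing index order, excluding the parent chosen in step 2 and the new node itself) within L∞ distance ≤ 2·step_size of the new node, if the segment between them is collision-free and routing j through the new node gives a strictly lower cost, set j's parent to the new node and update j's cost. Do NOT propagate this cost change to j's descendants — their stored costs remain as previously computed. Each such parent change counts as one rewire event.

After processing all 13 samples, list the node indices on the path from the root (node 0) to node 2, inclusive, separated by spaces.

1. q=(26,20) nearest=0 d=24 new=(5,5) → add node 1 parent=0 cost=3
2. q=(19,17) nearest=1 d=14 new=(8,8) → add node 2 parent=1 cost=6
3. q=(27,2) nearest=2 d=19 new=(11,5) → add node 3 parent=2 cost=9
4. q=(11,12) nearest=2 d=4 new=(11,11) → add node 4 parent=2 cost=9
5. q=(25,1) nearest=3 d=14 new=(14,2) → add node 5 parent=3 cost=12
6. q=(18,17) nearest=4 d=7 new=(14,14) → add node 6 parent=4 cost=12
7. q=(12,6) nearest=3 d=1 new=(12,6) → add node 7 parent=3 cost=10
8. q=(17,23) nearest=6 d=9 new=(17,17) → blocked by [12,18]×[16,20], reject
9. q=(17,3) nearest=5 d=3 new=(17,3) → add node 8 parent=5 cost=15
10. q=(14,15) nearest=6 d=1 new=(14,15) → add node 9 parent=6 cost=13
11. q=(12,0) nearest=5 d=2 new=(12,0) → add node 10 parent=5 cost=14
12. q=(20,23) nearest=9 d=8 new=(17,18) → blocked by [12,18]×[16,20], reject
13. q=(23,3) nearest=8 d=6 new=(20,3) → add node 11 parent=8 cost=18

Path: 0 1 2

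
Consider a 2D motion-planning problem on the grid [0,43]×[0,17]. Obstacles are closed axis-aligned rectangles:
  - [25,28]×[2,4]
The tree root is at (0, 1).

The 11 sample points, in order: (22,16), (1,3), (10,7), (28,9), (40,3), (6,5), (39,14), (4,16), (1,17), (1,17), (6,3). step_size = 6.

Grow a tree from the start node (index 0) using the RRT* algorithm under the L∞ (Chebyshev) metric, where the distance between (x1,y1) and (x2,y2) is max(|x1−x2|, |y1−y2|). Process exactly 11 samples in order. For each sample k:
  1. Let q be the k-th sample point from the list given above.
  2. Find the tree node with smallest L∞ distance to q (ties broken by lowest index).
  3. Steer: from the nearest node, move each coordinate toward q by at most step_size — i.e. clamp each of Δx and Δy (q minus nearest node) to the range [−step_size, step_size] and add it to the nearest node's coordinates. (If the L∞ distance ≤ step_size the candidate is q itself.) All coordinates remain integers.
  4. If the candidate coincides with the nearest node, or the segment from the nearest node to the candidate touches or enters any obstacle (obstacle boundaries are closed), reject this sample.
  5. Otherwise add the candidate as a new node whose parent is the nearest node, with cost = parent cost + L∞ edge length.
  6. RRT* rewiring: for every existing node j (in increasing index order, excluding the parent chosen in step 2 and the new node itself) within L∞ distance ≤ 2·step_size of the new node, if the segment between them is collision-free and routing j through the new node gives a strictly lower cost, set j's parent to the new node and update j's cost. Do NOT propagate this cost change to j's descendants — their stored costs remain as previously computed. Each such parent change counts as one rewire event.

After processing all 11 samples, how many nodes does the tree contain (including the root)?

1. q=(22,16) nearest=0 d=22 new=(6,7) → add node 1 parent=0 cost=6
2. q=(1,3) nearest=0 d=2 new=(1,3) → add node 2 parent=0 cost=2
3. q=(10,7) nearest=1 d=4 new=(10,7) → add node 3 parent=1 cost=10
4. q=(28,9) nearest=3 d=18 new=(16,9) → add node 4 parent=3 cost=16
5. q=(40,3) nearest=4 d=24 new=(22,3) → add node 5 parent=4 cost=22
6. q=(6,5) nearest=1 d=2 new=(6,5) → add node 6 parent=1 cost=8
7. q=(39,14) nearest=5 d=17 new=(28,9) → add node 7 parent=5 cost=28
8. q=(4,16) nearest=1 d=9 new=(4,13) → add node 8 parent=1 cost=12
9. q=(1,17) nearest=8 d=4 new=(1,17) → add node 9 parent=8 cost=16
10. q=(1,17) nearest=9 d=0 → coincident, reject
11. q=(6,3) nearest=6 d=2 new=(6,3) → add node 10 parent=6 cost=10

Node count: 11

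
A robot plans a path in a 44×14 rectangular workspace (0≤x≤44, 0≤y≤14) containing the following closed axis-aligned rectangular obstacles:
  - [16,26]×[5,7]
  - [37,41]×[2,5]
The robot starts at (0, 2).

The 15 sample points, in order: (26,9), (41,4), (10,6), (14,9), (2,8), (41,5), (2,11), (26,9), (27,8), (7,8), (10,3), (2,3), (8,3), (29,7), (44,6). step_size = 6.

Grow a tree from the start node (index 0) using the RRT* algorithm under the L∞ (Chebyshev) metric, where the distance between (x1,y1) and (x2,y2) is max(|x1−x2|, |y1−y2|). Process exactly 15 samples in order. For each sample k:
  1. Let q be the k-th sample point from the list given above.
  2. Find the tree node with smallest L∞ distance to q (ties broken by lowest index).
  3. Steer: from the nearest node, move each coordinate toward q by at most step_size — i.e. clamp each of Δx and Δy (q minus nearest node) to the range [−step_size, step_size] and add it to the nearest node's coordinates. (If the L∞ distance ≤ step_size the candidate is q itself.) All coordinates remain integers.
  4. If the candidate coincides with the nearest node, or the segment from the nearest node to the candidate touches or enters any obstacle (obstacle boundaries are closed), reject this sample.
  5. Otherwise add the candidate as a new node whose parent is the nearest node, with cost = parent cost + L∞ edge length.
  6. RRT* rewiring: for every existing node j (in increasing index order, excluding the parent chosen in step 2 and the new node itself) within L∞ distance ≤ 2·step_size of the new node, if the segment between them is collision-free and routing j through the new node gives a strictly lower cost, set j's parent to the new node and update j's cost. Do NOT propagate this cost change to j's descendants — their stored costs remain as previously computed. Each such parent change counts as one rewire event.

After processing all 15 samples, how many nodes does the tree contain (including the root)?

Node count: 15

1. q=(26,9) nearest=0 d=26 new=(6,8) → add node 1 parent=0 cost=6
2. q=(41,4) nearest=1 d=35 new=(12,4) → add node 2 parent=1 cost=12
3. q=(10,6) nearest=2 d=2 new=(10,6) → add node 3 parent=2 cost=14
4. q=(14,9) nearest=3 d=4 new=(14,9) → add node 4 parent=3 cost=18
5. q=(2,8) nearest=1 d=4 new=(2,8) → add node 5 parent=1 cost=10
6. q=(41,5) nearest=4 d=27 new=(20,5) → blocked by [16,26]×[5,7], reject
7. q=(2,11) nearest=5 d=3 new=(2,11) → add node 6 parent=5 cost=13
8. q=(26,9) nearest=4 d=12 new=(20,9) → add node 7 parent=4 cost=24
9. q=(27,8) nearest=7 d=7 new=(26,8) → add node 8 parent=7 cost=30
10. q=(7,8) nearest=1 d=1 new=(7,8) → add node 9 parent=1 cost=7; rewire 3→9 (10<14); rewire 4→9 (14<18); rewire 6→9 (12<13)
11. q=(10,3) nearest=2 d=2 new=(10,3) → add node 10 parent=2 cost=14
12. q=(2,3) nearest=0 d=2 new=(2,3) → add node 11 parent=0 cost=2; rewire 5→11 (7<10); rewire 6→11 (10<12); rewire 10→11 (10<14)
13. q=(8,3) nearest=10 d=2 new=(8,3) → add node 12 parent=10 cost=12
14. q=(29,7) nearest=8 d=3 new=(29,7) → add node 13 parent=8 cost=33
15. q=(44,6) nearest=13 d=15 new=(35,6) → add node 14 parent=13 cost=39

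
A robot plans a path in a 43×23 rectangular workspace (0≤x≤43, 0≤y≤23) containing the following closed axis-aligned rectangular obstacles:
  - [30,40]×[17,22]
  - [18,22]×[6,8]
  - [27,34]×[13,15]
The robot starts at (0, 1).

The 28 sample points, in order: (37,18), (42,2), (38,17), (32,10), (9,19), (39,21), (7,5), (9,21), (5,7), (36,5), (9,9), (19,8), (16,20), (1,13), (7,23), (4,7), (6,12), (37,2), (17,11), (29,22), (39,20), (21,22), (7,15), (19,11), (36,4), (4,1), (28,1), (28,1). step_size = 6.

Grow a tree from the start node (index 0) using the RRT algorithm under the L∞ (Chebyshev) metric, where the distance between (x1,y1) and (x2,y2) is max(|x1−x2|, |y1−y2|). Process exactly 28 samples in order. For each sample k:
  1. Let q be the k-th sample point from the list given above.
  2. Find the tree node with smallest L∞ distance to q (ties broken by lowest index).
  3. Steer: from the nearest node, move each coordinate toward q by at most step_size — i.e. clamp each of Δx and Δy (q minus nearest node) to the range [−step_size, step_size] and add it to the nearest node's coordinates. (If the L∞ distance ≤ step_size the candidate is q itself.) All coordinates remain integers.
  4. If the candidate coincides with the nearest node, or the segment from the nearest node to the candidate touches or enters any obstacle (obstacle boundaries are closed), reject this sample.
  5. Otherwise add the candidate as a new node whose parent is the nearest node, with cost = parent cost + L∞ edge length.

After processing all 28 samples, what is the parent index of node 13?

1. q=(37,18) nearest=0 d=37 new=(6,7) → add node 1 parent=0 cost=6
2. q=(42,2) nearest=1 d=36 new=(12,2) → add node 2 parent=1 cost=12
3. q=(38,17) nearest=2 d=26 new=(18,8) → blocked by [18,22]×[6,8], reject
4. q=(32,10) nearest=2 d=20 new=(18,8) → blocked by [18,22]×[6,8], reject
5. q=(9,19) nearest=1 d=12 new=(9,13) → add node 3 parent=1 cost=12
6. q=(39,21) nearest=2 d=27 new=(18,8) → blocked by [18,22]×[6,8], reject
7. q=(7,5) nearest=1 d=2 new=(7,5) → add node 4 parent=1 cost=8
8. q=(9,21) nearest=3 d=8 new=(9,19) → add node 5 parent=3 cost=18
9. q=(5,7) nearest=1 d=1 new=(5,7) → add node 6 parent=1 cost=7
10. q=(36,5) nearest=2 d=24 new=(18,5) → add node 7 parent=2 cost=18
11. q=(9,9) nearest=1 d=3 new=(9,9) → add node 8 parent=1 cost=9
12. q=(19,8) nearest=7 d=3 new=(19,8) → blocked by [18,22]×[6,8], reject
13. q=(16,20) nearest=3 d=7 new=(15,19) → add node 9 parent=3 cost=18
14. q=(1,13) nearest=1 d=6 new=(1,13) → add node 10 parent=1 cost=12
15. q=(7,23) nearest=5 d=4 new=(7,23) → add node 11 parent=5 cost=22
16. q=(4,7) nearest=6 d=1 new=(4,7) → add node 12 parent=6 cost=8
17. q=(6,12) nearest=3 d=3 new=(6,12) → add node 13 parent=3 cost=15
18. q=(37,2) nearest=7 d=19 new=(24,2) → add node 14 parent=7 cost=24
19. q=(17,11) nearest=7 d=6 new=(17,11) → add node 15 parent=7 cost=24
20. q=(29,22) nearest=15 d=12 new=(23,17) → add node 16 parent=15 cost=30
21. q=(39,20) nearest=16 d=16 new=(29,20) → add node 17 parent=16 cost=36
22. q=(21,22) nearest=16 d=5 new=(21,22) → add node 18 parent=16 cost=35
23. q=(7,15) nearest=3 d=2 new=(7,15) → add node 19 parent=3 cost=14
24. q=(19,11) nearest=15 d=2 new=(19,11) → add node 20 parent=15 cost=26
25. q=(36,4) nearest=14 d=12 new=(30,4) → add node 21 parent=14 cost=30
26. q=(4,1) nearest=0 d=4 new=(4,1) → add node 22 parent=0 cost=4
27. q=(28,1) nearest=21 d=3 new=(28,1) → add node 23 parent=21 cost=33
28. q=(28,1) nearest=23 d=0 → coincident, reject

Parent of node 13: 3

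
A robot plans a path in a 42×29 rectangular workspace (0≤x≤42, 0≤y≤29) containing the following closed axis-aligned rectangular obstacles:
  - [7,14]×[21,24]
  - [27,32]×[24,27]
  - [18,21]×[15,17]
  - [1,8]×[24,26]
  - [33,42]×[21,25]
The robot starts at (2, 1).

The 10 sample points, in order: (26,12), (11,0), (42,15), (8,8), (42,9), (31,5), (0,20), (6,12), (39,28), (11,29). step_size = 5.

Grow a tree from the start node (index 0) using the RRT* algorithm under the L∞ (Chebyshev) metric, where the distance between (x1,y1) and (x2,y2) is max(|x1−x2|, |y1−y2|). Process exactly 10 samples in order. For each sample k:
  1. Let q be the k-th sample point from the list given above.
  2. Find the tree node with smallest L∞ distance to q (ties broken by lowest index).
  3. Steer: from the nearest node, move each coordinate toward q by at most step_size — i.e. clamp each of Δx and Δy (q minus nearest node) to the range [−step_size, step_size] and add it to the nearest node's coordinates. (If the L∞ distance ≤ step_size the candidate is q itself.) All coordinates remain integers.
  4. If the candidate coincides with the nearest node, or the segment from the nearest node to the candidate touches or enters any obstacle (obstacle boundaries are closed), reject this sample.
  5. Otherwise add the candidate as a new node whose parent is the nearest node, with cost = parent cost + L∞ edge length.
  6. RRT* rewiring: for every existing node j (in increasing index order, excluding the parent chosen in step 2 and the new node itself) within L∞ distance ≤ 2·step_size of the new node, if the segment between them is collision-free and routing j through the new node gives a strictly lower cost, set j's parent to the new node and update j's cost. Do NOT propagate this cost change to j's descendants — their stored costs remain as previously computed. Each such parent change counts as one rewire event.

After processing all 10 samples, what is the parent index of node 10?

1. q=(26,12) nearest=0 d=24 new=(7,6) → add node 1 parent=0 cost=5
2. q=(11,0) nearest=1 d=6 new=(11,1) → add node 2 parent=1 cost=10
3. q=(42,15) nearest=2 d=31 new=(16,6) → add node 3 parent=2 cost=15
4. q=(8,8) nearest=1 d=2 new=(8,8) → add node 4 parent=1 cost=7
5. q=(42,9) nearest=3 d=26 new=(21,9) → add node 5 parent=3 cost=20
6. q=(31,5) nearest=5 d=10 new=(26,5) → add node 6 parent=5 cost=25
7. q=(0,20) nearest=4 d=12 new=(3,13) → add node 7 parent=4 cost=12
8. q=(6,12) nearest=7 d=3 new=(6,12) → add node 8 parent=7 cost=15
9. q=(39,28) nearest=5 d=19 new=(26,14) → add node 9 parent=5 cost=25
10. q=(11,29) nearest=9 d=15 new=(21,19) → add node 10 parent=9 cost=30

Parent of node 10: 9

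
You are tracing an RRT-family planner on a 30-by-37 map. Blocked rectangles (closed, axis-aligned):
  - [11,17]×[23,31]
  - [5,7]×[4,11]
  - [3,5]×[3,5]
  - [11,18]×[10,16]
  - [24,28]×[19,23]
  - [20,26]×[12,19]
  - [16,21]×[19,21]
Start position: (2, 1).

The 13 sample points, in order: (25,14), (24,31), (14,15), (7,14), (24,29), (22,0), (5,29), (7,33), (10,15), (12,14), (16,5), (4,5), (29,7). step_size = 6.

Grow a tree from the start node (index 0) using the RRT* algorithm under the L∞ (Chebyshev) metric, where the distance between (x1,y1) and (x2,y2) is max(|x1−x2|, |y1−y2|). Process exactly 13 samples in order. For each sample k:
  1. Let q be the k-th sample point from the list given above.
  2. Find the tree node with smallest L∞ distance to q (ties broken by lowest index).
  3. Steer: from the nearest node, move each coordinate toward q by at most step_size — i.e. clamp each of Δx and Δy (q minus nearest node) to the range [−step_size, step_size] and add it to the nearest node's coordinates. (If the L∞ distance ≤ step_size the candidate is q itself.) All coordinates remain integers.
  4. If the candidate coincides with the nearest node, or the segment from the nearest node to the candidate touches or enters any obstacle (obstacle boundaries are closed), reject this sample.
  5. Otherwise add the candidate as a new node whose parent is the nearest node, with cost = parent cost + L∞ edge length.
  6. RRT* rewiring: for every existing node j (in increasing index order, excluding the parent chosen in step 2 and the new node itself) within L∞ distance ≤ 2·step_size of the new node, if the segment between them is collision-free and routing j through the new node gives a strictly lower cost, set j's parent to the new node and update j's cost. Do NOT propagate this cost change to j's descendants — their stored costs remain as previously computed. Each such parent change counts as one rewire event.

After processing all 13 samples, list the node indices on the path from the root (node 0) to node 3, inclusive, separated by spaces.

Path: 0 1 2 3

1. q=(25,14) nearest=0 d=23 new=(8,7) → blocked by [5,7]×[4,11], reject
2. q=(24,31) nearest=0 d=30 new=(8,7) → blocked by [5,7]×[4,11], reject
3. q=(14,15) nearest=0 d=14 new=(8,7) → blocked by [5,7]×[4,11], reject
4. q=(7,14) nearest=0 d=13 new=(7,7) → blocked by [5,7]×[4,11], reject
5. q=(24,29) nearest=0 d=28 new=(8,7) → blocked by [5,7]×[4,11], reject
6. q=(22,0) nearest=0 d=20 new=(8,0) → add node 1 parent=0 cost=6
7. q=(5,29) nearest=0 d=28 new=(5,7) → blocked by [5,7]×[4,11], reject
8. q=(7,33) nearest=0 d=32 new=(7,7) → blocked by [5,7]×[4,11], reject
9. q=(10,15) nearest=0 d=14 new=(8,7) → blocked by [5,7]×[4,11], reject
10. q=(12,14) nearest=0 d=13 new=(8,7) → blocked by [5,7]×[4,11], reject
11. q=(16,5) nearest=1 d=8 new=(14,5) → add node 2 parent=1 cost=12
12. q=(4,5) nearest=0 d=4 new=(4,5) → blocked by [3,5]×[3,5], reject
13. q=(29,7) nearest=2 d=15 new=(20,7) → add node 3 parent=2 cost=18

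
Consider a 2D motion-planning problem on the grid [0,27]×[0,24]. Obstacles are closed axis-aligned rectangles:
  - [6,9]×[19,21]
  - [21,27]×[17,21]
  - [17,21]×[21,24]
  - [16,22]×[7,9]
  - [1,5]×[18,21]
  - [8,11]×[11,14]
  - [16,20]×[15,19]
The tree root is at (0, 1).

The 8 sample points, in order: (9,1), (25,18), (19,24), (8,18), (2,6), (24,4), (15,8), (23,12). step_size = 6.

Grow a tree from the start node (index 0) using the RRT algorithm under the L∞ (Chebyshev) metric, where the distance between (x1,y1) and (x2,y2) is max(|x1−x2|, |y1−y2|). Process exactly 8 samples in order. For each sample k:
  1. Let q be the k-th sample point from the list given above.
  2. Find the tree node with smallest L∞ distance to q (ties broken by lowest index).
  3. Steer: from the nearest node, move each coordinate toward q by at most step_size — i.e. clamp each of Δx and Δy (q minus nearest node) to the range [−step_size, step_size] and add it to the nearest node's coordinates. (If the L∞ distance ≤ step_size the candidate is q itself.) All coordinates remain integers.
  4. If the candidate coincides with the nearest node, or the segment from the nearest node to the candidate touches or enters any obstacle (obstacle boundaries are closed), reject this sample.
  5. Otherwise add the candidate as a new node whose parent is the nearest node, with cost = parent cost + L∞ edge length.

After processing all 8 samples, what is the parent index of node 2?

Parent of node 2: 1

1. q=(9,1) nearest=0 d=9 new=(6,1) → add node 1 parent=0 cost=6
2. q=(25,18) nearest=1 d=19 new=(12,7) → add node 2 parent=1 cost=12
3. q=(19,24) nearest=2 d=17 new=(18,13) → add node 3 parent=2 cost=18
4. q=(8,18) nearest=3 d=10 new=(12,18) → add node 4 parent=3 cost=24
5. q=(2,6) nearest=0 d=5 new=(2,6) → add node 5 parent=0 cost=5
6. q=(24,4) nearest=3 d=9 new=(24,7) → blocked by [16,22]×[7,9], reject
7. q=(15,8) nearest=2 d=3 new=(15,8) → add node 6 parent=2 cost=15
8. q=(23,12) nearest=3 d=5 new=(23,12) → add node 7 parent=3 cost=23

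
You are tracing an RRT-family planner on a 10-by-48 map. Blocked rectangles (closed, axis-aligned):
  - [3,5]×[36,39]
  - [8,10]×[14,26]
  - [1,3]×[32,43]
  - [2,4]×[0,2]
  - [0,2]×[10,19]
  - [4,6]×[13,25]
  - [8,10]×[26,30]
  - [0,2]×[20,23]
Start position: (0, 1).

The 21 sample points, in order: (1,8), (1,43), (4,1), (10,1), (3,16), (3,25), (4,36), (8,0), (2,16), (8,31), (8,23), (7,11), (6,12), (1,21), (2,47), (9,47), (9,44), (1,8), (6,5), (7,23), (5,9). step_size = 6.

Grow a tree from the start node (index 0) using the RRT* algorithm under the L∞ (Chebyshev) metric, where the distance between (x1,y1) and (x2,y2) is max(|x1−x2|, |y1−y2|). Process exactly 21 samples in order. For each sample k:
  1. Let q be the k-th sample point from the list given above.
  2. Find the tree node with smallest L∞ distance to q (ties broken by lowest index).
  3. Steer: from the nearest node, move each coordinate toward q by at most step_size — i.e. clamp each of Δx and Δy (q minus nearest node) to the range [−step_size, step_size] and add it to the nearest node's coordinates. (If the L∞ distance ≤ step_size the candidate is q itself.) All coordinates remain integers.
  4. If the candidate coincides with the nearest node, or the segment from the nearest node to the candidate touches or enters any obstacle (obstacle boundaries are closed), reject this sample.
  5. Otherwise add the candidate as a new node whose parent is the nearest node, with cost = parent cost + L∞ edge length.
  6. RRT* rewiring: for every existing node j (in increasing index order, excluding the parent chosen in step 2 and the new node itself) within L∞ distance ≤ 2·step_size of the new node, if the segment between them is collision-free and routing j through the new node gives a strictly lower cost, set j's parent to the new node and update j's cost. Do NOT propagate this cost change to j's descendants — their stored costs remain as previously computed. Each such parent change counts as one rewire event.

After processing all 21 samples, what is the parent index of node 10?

Parent of node 10: 5

1. q=(1,8) nearest=0 d=7 new=(1,7) → add node 1 parent=0 cost=6
2. q=(1,43) nearest=1 d=36 new=(1,13) → blocked by [0,2]×[10,19], reject
3. q=(4,1) nearest=0 d=4 new=(4,1) → blocked by [2,4]×[0,2], reject
4. q=(10,1) nearest=1 d=9 new=(7,1) → add node 2 parent=1 cost=12
5. q=(3,16) nearest=1 d=9 new=(3,13) → blocked by [0,2]×[10,19], reject
6. q=(3,25) nearest=1 d=18 new=(3,13) → blocked by [0,2]×[10,19], reject
7. q=(4,36) nearest=1 d=29 new=(4,13) → blocked by [4,6]×[13,25], reject
8. q=(8,0) nearest=2 d=1 new=(8,0) → add node 3 parent=2 cost=13
9. q=(2,16) nearest=1 d=9 new=(2,13) → blocked by [0,2]×[10,19], reject
10. q=(8,31) nearest=1 d=24 new=(7,13) → add node 4 parent=1 cost=12
11. q=(8,23) nearest=4 d=10 new=(8,19) → blocked by [8,10]×[14,26], reject
12. q=(7,11) nearest=4 d=2 new=(7,11) → add node 5 parent=4 cost=14
13. q=(6,12) nearest=4 d=1 new=(6,12) → add node 6 parent=4 cost=13
14. q=(1,21) nearest=4 d=8 new=(1,19) → blocked by [0,2]×[10,19], reject
15. q=(2,47) nearest=4 d=34 new=(2,19) → blocked by [0,2]×[10,19], reject
16. q=(9,47) nearest=4 d=34 new=(9,19) → blocked by [8,10]×[14,26], reject
17. q=(9,44) nearest=4 d=31 new=(9,19) → blocked by [8,10]×[14,26], reject
18. q=(1,8) nearest=1 d=1 new=(1,8) → add node 7 parent=1 cost=7; rewire 5→7 (13<14); rewire 6→7 (12<13)
19. q=(6,5) nearest=2 d=4 new=(6,5) → add node 8 parent=2 cost=16
20. q=(7,23) nearest=4 d=10 new=(7,19) → add node 9 parent=4 cost=18
21. q=(5,9) nearest=5 d=2 new=(5,9) → add node 10 parent=5 cost=15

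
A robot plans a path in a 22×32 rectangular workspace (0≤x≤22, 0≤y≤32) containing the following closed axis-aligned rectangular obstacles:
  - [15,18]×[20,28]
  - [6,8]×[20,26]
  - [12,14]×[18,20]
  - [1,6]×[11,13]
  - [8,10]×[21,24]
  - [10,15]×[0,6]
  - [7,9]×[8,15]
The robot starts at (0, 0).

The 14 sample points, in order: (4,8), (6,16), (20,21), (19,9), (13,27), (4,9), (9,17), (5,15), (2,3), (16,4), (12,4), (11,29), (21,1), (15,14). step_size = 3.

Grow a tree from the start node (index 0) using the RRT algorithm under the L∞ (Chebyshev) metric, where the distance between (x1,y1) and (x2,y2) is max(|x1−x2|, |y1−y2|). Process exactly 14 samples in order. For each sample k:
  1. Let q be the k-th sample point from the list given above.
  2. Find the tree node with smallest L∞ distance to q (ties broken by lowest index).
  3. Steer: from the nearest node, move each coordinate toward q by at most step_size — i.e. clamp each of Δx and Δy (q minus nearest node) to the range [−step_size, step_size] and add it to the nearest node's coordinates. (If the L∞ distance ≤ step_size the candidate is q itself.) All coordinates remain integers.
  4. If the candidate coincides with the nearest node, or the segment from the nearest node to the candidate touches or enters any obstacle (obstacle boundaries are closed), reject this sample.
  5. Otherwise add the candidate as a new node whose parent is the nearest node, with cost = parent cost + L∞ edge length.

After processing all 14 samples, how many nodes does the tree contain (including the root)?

1. q=(4,8) nearest=0 d=8 new=(3,3) → add node 1 parent=0 cost=3
2. q=(6,16) nearest=1 d=13 new=(6,6) → add node 2 parent=1 cost=6
3. q=(20,21) nearest=2 d=15 new=(9,9) → blocked by [7,9]×[8,15], reject
4. q=(19,9) nearest=2 d=13 new=(9,9) → blocked by [7,9]×[8,15], reject
5. q=(13,27) nearest=2 d=21 new=(9,9) → blocked by [7,9]×[8,15], reject
6. q=(4,9) nearest=2 d=3 new=(4,9) → add node 3 parent=2 cost=9
7. q=(9,17) nearest=3 d=8 new=(7,12) → blocked by [1,6]×[11,13], reject
8. q=(5,15) nearest=3 d=6 new=(5,12) → blocked by [1,6]×[11,13], reject
9. q=(2,3) nearest=1 d=1 new=(2,3) → add node 4 parent=1 cost=4
10. q=(16,4) nearest=2 d=10 new=(9,4) → add node 5 parent=2 cost=9
11. q=(12,4) nearest=5 d=3 new=(12,4) → blocked by [10,15]×[0,6], reject
12. q=(11,29) nearest=3 d=20 new=(7,12) → blocked by [1,6]×[11,13], reject
13. q=(21,1) nearest=5 d=12 new=(12,1) → blocked by [10,15]×[0,6], reject
14. q=(15,14) nearest=2 d=9 new=(9,9) → blocked by [7,9]×[8,15], reject

Node count: 6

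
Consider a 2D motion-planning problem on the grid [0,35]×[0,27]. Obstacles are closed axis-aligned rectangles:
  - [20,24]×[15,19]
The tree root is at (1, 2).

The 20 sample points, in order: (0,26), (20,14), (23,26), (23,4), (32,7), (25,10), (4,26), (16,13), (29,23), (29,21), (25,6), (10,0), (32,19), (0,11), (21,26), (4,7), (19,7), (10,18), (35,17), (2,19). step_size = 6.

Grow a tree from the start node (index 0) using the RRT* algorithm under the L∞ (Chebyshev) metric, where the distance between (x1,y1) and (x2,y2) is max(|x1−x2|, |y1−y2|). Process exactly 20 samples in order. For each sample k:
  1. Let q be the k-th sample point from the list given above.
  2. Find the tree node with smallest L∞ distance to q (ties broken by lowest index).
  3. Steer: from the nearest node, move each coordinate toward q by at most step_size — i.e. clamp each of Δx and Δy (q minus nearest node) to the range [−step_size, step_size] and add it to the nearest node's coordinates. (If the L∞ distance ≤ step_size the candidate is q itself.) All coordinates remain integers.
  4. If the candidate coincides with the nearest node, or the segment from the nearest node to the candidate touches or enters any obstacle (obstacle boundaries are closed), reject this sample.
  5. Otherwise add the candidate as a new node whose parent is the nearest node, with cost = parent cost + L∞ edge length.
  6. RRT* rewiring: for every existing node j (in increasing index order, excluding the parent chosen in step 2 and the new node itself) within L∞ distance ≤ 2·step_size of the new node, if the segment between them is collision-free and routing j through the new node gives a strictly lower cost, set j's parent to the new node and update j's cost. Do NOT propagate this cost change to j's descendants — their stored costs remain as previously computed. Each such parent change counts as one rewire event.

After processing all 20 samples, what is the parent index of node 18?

Parent of node 18: 7

1. q=(0,26) nearest=0 d=24 new=(0,8) → add node 1 parent=0 cost=6
2. q=(20,14) nearest=0 d=19 new=(7,8) → add node 2 parent=0 cost=6
3. q=(23,26) nearest=2 d=18 new=(13,14) → add node 3 parent=2 cost=12
4. q=(23,4) nearest=3 d=10 new=(19,8) → add node 4 parent=3 cost=18
5. q=(32,7) nearest=4 d=13 new=(25,7) → add node 5 parent=4 cost=24
6. q=(25,10) nearest=5 d=3 new=(25,10) → add node 6 parent=5 cost=27
7. q=(4,26) nearest=3 d=12 new=(7,20) → add node 7 parent=3 cost=18
8. q=(16,13) nearest=3 d=3 new=(16,13) → add node 8 parent=3 cost=15; rewire 6→8 (24<27)
9. q=(29,23) nearest=6 d=13 new=(29,16) → add node 9 parent=6 cost=30
10. q=(29,21) nearest=9 d=5 new=(29,21) → add node 10 parent=9 cost=35
11. q=(25,6) nearest=5 d=1 new=(25,6) → add node 11 parent=5 cost=25
12. q=(10,0) nearest=2 d=8 new=(10,2) → add node 12 parent=2 cost=12
13. q=(32,19) nearest=9 d=3 new=(32,19) → add node 13 parent=9 cost=33
14. q=(0,11) nearest=1 d=3 new=(0,11) → add node 14 parent=1 cost=9
15. q=(21,26) nearest=10 d=8 new=(23,26) → add node 15 parent=10 cost=41
16. q=(4,7) nearest=2 d=3 new=(4,7) → add node 16 parent=2 cost=9
17. q=(19,7) nearest=4 d=1 new=(19,7) → add node 17 parent=4 cost=19; rewire 9→17 (29<30)
18. q=(10,18) nearest=7 d=3 new=(10,18) → add node 18 parent=7 cost=21
19. q=(35,17) nearest=13 d=3 new=(35,17) → add node 19 parent=13 cost=36
20. q=(2,19) nearest=7 d=5 new=(2,19) → add node 20 parent=7 cost=23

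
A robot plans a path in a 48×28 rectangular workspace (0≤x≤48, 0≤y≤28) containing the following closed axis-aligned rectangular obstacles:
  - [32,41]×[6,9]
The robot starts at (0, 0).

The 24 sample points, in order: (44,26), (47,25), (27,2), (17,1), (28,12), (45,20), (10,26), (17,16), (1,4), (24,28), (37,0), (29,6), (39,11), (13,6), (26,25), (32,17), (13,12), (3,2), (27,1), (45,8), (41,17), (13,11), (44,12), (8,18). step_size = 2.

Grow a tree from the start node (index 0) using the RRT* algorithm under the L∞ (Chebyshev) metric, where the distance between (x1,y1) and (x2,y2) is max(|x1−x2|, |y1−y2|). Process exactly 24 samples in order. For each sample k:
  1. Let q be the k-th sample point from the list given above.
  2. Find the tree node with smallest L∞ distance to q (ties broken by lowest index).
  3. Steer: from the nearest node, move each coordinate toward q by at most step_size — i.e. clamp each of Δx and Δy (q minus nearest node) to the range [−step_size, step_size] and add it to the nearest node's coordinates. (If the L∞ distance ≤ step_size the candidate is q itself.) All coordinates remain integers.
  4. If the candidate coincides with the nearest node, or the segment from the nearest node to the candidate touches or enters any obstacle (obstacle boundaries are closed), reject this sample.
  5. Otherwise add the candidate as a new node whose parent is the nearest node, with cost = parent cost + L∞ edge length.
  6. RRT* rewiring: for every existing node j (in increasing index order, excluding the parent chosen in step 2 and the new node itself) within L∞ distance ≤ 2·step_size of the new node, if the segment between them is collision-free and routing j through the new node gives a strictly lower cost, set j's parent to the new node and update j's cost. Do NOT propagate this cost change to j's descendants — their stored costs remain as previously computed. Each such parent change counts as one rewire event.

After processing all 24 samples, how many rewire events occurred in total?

Rewire events: 1

1. q=(44,26) nearest=0 d=44 new=(2,2) → add node 1 parent=0 cost=2
2. q=(47,25) nearest=1 d=45 new=(4,4) → add node 2 parent=1 cost=4
3. q=(27,2) nearest=2 d=23 new=(6,2) → add node 3 parent=2 cost=6
4. q=(17,1) nearest=3 d=11 new=(8,1) → add node 4 parent=3 cost=8
5. q=(28,12) nearest=4 d=20 new=(10,3) → add node 5 parent=4 cost=10
6. q=(45,20) nearest=5 d=35 new=(12,5) → add node 6 parent=5 cost=12
7. q=(10,26) nearest=6 d=21 new=(10,7) → add node 7 parent=6 cost=14
8. q=(17,16) nearest=7 d=9 new=(12,9) → add node 8 parent=7 cost=16
9. q=(1,4) nearest=1 d=2 new=(1,4) → add node 9 parent=1 cost=4
10. q=(24,28) nearest=8 d=19 new=(14,11) → add node 10 parent=8 cost=18
11. q=(37,0) nearest=10 d=23 new=(16,9) → add node 11 parent=10 cost=20
12. q=(29,6) nearest=11 d=13 new=(18,7) → add node 12 parent=11 cost=22
13. q=(39,11) nearest=12 d=21 new=(20,9) → add node 13 parent=12 cost=24
14. q=(13,6) nearest=6 d=1 new=(13,6) → add node 14 parent=6 cost=13; rewire 11→14 (16<20)
15. q=(26,25) nearest=10 d=14 new=(16,13) → add node 15 parent=10 cost=20
16. q=(32,17) nearest=13 d=12 new=(22,11) → add node 16 parent=13 cost=26
17. q=(13,12) nearest=10 d=1 new=(13,12) → add node 17 parent=10 cost=19
18. q=(3,2) nearest=1 d=1 new=(3,2) → add node 18 parent=1 cost=3
19. q=(27,1) nearest=13 d=8 new=(22,7) → add node 19 parent=13 cost=26
20. q=(45,8) nearest=16 d=23 new=(24,9) → add node 20 parent=16 cost=28
21. q=(41,17) nearest=20 d=17 new=(26,11) → add node 21 parent=20 cost=30
22. q=(13,11) nearest=10 d=1 new=(13,11) → add node 22 parent=10 cost=19
23. q=(44,12) nearest=21 d=18 new=(28,12) → add node 23 parent=21 cost=32
24. q=(8,18) nearest=17 d=6 new=(11,14) → add node 24 parent=17 cost=21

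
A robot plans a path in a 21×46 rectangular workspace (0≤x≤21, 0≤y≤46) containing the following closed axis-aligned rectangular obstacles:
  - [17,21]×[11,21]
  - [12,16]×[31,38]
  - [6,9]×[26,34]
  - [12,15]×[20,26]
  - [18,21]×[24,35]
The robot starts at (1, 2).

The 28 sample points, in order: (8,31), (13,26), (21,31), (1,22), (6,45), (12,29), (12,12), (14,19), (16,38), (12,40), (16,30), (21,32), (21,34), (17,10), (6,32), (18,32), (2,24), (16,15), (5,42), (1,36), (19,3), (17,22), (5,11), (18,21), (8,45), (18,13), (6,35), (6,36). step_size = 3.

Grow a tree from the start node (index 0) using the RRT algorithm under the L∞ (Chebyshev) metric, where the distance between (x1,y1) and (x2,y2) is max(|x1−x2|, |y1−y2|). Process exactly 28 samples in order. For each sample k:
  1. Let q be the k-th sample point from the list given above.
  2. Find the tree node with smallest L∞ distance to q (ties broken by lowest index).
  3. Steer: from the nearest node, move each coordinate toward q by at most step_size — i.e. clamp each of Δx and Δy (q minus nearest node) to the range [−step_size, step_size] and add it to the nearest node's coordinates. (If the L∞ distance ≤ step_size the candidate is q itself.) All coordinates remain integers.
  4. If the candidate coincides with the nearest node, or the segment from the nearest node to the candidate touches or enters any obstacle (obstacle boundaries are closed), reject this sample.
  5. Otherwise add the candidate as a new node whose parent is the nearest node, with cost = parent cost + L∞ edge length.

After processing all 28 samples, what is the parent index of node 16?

Parent of node 16: 2

1. q=(8,31) nearest=0 d=29 new=(4,5) → add node 1 parent=0 cost=3
2. q=(13,26) nearest=1 d=21 new=(7,8) → add node 2 parent=1 cost=6
3. q=(21,31) nearest=2 d=23 new=(10,11) → add node 3 parent=2 cost=9
4. q=(1,22) nearest=3 d=11 new=(7,14) → add node 4 parent=3 cost=12
5. q=(6,45) nearest=4 d=31 new=(6,17) → add node 5 parent=4 cost=15
6. q=(12,29) nearest=5 d=12 new=(9,20) → add node 6 parent=5 cost=18
7. q=(12,12) nearest=3 d=2 new=(12,12) → add node 7 parent=3 cost=11
8. q=(14,19) nearest=6 d=5 new=(12,19) → add node 8 parent=6 cost=21
9. q=(16,38) nearest=6 d=18 new=(12,23) → blocked by [12,15]×[20,26], reject
10. q=(12,40) nearest=6 d=20 new=(12,23) → blocked by [12,15]×[20,26], reject
11. q=(16,30) nearest=6 d=10 new=(12,23) → blocked by [12,15]×[20,26], reject
12. q=(21,32) nearest=6 d=12 new=(12,23) → blocked by [12,15]×[20,26], reject
13. q=(21,34) nearest=6 d=14 new=(12,23) → blocked by [12,15]×[20,26], reject
14. q=(17,10) nearest=7 d=5 new=(15,10) → add node 9 parent=7 cost=14
15. q=(6,32) nearest=6 d=12 new=(6,23) → add node 10 parent=6 cost=21
16. q=(18,32) nearest=6 d=12 new=(12,23) → blocked by [12,15]×[20,26], reject
17. q=(2,24) nearest=10 d=4 new=(3,24) → add node 11 parent=10 cost=24
18. q=(16,15) nearest=7 d=4 new=(15,15) → add node 12 parent=7 cost=14
19. q=(5,42) nearest=11 d=18 new=(5,27) → add node 13 parent=11 cost=27
20. q=(1,36) nearest=13 d=9 new=(2,30) → add node 14 parent=13 cost=30
21. q=(19,3) nearest=9 d=7 new=(18,7) → add node 15 parent=9 cost=17
22. q=(17,22) nearest=8 d=5 new=(15,22) → blocked by [12,15]×[20,26], reject
23. q=(5,11) nearest=2 d=3 new=(5,11) → add node 16 parent=2 cost=9
24. q=(18,21) nearest=8 d=6 new=(15,21) → blocked by [12,15]×[20,26], reject
25. q=(8,45) nearest=14 d=15 new=(5,33) → add node 17 parent=14 cost=33
26. q=(18,13) nearest=9 d=3 new=(18,13) → blocked by [17,21]×[11,21], reject
27. q=(6,35) nearest=17 d=2 new=(6,35) → add node 18 parent=17 cost=35
28. q=(6,36) nearest=18 d=1 new=(6,36) → add node 19 parent=18 cost=36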